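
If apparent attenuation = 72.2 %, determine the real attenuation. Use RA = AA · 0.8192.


RA = 72.2 · 0.8192

59.1462 %


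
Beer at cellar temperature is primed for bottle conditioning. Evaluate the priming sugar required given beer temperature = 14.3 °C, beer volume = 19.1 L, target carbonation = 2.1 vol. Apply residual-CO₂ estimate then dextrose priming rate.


residual = 14.695·(0.01821 + 0.09011·e^(−0.04·T));  sugar = (target − residual)·4.0·V
residual = 14.695·(0.01821 + 0.09011·e^(−0.04·14.3)) = 1.0149
sugar = (2.1 − 1.0149)·4.0·19.1

82.8979 g


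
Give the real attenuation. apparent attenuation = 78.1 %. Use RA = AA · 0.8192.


RA = 78.1 · 0.8192

63.9795 %


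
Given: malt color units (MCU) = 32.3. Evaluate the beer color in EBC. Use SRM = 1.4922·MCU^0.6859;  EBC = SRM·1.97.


SRM = 1.4922·32.3^0.6859 = 16.1804
EBC = 16.1804·1.97

31.8754 EBC


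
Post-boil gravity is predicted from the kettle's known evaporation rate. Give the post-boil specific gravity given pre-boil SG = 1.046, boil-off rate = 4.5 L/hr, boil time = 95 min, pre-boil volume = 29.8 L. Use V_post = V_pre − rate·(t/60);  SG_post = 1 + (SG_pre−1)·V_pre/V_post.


V_post = 29.8 − 4.5·(95/60) = 22.6750
SG_post = 1 + (1.046 − 1)·29.8/22.6750

1.0605


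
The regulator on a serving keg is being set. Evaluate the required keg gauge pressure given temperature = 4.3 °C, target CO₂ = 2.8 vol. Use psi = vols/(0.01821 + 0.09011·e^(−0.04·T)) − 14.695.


psi = 2.8/(0.01821 + 0.09011·e^(−0.04·4.3)) − 14.695

15.0667 psi


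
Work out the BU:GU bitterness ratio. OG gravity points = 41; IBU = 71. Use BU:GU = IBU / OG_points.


BU:GU = 71 / 41

1.7317


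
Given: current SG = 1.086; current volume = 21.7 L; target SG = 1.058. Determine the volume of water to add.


V_water = V·((SG_curr − 1)/(SG_target − 1) − 1)
V_water = 21.7·((1.086 − 1)/(1.058 − 1) − 1)

10.4759 L


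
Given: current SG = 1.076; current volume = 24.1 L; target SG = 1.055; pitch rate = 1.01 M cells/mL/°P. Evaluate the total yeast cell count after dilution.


V_w = V·((SG_c−1)/(SG_t−1)−1);  °P = 259 − 259/SG_t;  cells = rate·(V+V_w)·°P
V_w = 24.1·((1.076−1)/(1.055−1)−1) = 9.2018
V_final = 24.1 + 9.2018 = 33.3018
°P = 259 − 259/1.055 = 13.5024
cells = 1.01·33.3018·13.5024

454.1500 billion cells


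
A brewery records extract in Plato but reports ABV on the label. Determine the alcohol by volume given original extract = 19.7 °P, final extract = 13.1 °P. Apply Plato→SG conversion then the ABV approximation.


SG = 259/(259 − P);  ABV = (OG − FG)·131.25
OG = 259/(259 − 19.7) = 1.0823
FG = 259/(259 − 13.1) = 1.0533
ABV = (1.0823 − 1.0533)·131.25

3.8128 % ABV


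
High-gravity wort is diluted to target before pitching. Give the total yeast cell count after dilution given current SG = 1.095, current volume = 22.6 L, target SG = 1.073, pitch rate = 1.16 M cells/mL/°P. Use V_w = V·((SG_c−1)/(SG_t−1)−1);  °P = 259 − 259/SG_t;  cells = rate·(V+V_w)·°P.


V_w = 22.6·((1.095−1)/(1.073−1)−1) = 6.8110
V_final = 22.6 + 6.8110 = 29.4110
°P = 259 − 259/1.073 = 17.6207
cells = 1.16·29.4110·17.6207

601.1600 billion cells


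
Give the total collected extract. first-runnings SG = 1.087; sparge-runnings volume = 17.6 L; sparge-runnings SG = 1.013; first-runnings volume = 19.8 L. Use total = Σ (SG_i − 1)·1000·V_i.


first = (1.087 − 1)·1000·19.8 = 1722.6000
sparge = (1.013 − 1)·1000·17.6 = 228.8000
total = 1722.6000 + 228.8000

1951.4000 gravity·L


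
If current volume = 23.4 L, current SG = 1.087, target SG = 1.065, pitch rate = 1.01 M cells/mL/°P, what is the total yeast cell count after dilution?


V_w = V·((SG_c−1)/(SG_t−1)−1);  °P = 259 − 259/SG_t;  cells = rate·(V+V_w)·°P
V_w = 23.4·((1.087−1)/(1.065−1)−1) = 7.9200
V_final = 23.4 + 7.9200 = 31.3200
°P = 259 − 259/1.065 = 15.8075
cells = 1.01·31.3200·15.8075

500.0422 billion cells


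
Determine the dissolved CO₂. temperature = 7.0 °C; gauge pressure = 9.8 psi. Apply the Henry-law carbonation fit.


vols = (P + 14.695)·(0.01821 + 0.09011·e^(−0.04·T))
vols = (9.8 + 14.695)·(0.01821 + 0.09011·e^(−0.04·7.0))

2.1143 volumes


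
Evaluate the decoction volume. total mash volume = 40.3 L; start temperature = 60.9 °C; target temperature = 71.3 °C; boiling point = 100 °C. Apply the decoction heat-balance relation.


V_dec = V_total·(T_target − T_start)/(T_boil − T_start)
V_dec = 40.3·(71.3 − 60.9)/(100 − 60.9)

10.7192 L


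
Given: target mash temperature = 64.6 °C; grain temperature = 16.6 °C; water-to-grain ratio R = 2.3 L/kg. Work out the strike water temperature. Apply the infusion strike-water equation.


T_strike = (0.41/R)·(T_mash − T_grain) + T_mash
T_strike = (0.41/2.3)·(64.6 − 16.6) + 64.6

73.1565 °C


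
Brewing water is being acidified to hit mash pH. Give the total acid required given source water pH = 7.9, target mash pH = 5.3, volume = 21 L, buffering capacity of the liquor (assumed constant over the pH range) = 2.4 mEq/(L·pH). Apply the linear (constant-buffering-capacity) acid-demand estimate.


acid = buffering capacity · (pH_source − pH_target) · V
acid = 2.4 · (7.9 − 5.3) · 21

131.0400 mEq


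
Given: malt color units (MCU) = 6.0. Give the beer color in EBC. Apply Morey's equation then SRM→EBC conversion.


SRM = 1.4922·MCU^0.6859;  EBC = SRM·1.97
SRM = 1.4922·6.0^0.6859 = 5.0999
EBC = 5.0999·1.97

10.0468 EBC


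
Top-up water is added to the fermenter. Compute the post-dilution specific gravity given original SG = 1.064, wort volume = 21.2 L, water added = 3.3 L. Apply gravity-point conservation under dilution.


SG_new = 1 + (SG_old − 1)·V_old/(V_old + V_water)
pts = (1.064 − 1)·1000·21.2/(21.2 + 3.3) = 55.3796
SG_new = 1 + 55.3796/1000

1.0554


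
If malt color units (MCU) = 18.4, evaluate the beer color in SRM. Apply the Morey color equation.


SRM = 1.4922 · MCU^0.6859
SRM = 1.4922 · 18.4^0.6859

10.9993 SRM


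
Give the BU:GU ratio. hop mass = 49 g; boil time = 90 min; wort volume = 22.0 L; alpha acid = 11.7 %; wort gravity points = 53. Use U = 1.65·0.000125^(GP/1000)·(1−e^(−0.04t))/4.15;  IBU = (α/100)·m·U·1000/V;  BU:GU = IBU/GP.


U = 1.65·0.000125^(53/1000)·(1−e^(−0.04·90))/4.15 = 0.2402
IBU = (11.7/100)·49·0.2402·1000/22.0 = 62.5892
BU:GU = 62.5892/53

1.1809


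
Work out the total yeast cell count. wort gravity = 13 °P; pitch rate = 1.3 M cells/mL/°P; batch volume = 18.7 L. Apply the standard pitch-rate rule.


cells (billions) = rate · V_L · °P
cells = 1.3 · 18.7 · 13

316.0300 billion cells


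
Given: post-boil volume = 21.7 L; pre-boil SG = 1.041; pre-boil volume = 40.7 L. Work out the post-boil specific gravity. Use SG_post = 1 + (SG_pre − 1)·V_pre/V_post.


pts_pre = (1.041 − 1)·1000 = 41.0000
pts_post = 41.0000·40.7/21.7 = 76.8986
SG_post = 1 + 76.8986/1000

1.0769


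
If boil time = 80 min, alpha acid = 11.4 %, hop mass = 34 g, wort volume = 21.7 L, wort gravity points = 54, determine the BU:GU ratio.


U = 1.65·0.000125^(GP/1000)·(1−e^(−0.04t))/4.15;  IBU = (α/100)·m·U·1000/V;  BU:GU = IBU/GP
U = 1.65·0.000125^(54/1000)·(1−e^(−0.04·80))/4.15 = 0.2347
IBU = (11.4/100)·34·0.2347·1000/21.7 = 41.9295
BU:GU = 41.9295/54

0.7765


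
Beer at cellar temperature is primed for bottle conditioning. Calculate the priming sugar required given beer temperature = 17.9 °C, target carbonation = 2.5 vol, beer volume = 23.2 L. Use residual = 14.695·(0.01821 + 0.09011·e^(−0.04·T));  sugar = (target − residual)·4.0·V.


residual = 14.695·(0.01821 + 0.09011·e^(−0.04·17.9)) = 0.9147
sugar = (2.5 − 0.9147)·4.0·23.2

147.1140 g


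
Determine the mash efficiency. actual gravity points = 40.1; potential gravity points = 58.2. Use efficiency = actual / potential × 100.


efficiency = 40.1 / 58.2 × 100

68.9003 %


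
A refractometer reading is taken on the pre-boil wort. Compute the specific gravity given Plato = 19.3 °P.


SG = 259/(259 − P)
SG = 259/(259 − 19.3)

1.0805


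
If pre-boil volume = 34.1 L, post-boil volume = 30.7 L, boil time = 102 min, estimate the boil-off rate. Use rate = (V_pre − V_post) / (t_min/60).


rate = (34.1 − 30.7) / (102/60)

2.0000 L/hr


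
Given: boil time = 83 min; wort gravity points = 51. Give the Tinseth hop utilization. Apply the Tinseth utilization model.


U = 1.65·0.000125^(GP/1000) · (1 − e^(−0.04·t))/4.15
bigness = 1.65·0.000125^(51/1000) = 1.0433
boil_factor = (1 − e^(−0.04·83))/4.15 = 0.2323
U = 1.0433 · 0.2323

0.2423


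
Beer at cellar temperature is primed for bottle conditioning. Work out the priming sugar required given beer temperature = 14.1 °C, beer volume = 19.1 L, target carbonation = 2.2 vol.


residual = 14.695·(0.01821 + 0.09011·e^(−0.04·T));  sugar = (target − residual)·4.0·V
residual = 14.695·(0.01821 + 0.09011·e^(−0.04·14.1)) = 1.0210
sugar = (2.2 − 1.0210)·4.0·19.1

90.0792 g


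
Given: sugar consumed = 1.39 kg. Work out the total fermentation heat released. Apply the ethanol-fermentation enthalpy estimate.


Q = m_sugar · 590 kJ/kg
Q = 1.39 · 590

820.1000 kJ


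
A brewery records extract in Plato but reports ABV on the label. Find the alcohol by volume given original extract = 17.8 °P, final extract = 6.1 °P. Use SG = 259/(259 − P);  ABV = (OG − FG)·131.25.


OG = 259/(259 − 17.8) = 1.0738
FG = 259/(259 − 6.1) = 1.0241
ABV = (1.0738 − 1.0241)·131.25

6.5202 % ABV


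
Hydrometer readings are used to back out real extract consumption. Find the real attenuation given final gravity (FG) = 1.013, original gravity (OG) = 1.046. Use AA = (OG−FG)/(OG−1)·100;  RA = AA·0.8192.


AA = (1.046 − 1.013)/(1.046 − 1)·100 = 71.7391
RA = 71.7391·0.8192

58.7687 %


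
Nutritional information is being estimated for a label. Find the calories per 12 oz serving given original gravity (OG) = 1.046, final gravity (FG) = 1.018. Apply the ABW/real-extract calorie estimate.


ABW = (OG−FG)·131.25·0.79/FG;  °P = 259 − 259/SG (for OG→OE and FG→AE);  RE = 0.1808·OE + 0.8192·AE;  Cal = (6.9·ABW + 4·(RE−0.1))·FG·3.55
ABW = (1.046 − 1.018)·131.25·0.79/1.018 = 2.8519
OE = 259 − 259/1.046 = 11.3901 °P
AE = 259 − 259/1.018 = 4.5796 °P
RE = 0.1808·11.3901 + 0.8192·4.5796 = 5.8109 °P
Cal = (6.9·2.8519 + 4·(5.8109−0.1))·1.018·3.55

153.6697 kcal


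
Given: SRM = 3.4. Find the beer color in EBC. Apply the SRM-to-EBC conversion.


EBC = SRM · 1.97
EBC = 3.4 · 1.97

6.6980 EBC


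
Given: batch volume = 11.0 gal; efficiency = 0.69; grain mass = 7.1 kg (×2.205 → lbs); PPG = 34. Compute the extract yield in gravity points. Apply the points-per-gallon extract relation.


points = lbs × PPG × eff / vol
lbs = 7.1 × 2.205 = 15.6555
points = 15.6555 × 34 × 0.69 / 11.0

33.3889 points


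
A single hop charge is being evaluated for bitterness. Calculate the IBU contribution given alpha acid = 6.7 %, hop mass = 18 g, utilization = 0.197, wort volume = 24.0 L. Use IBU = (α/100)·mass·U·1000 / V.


IBU = (6.7/100)·18·0.197·1000 / 24.0

9.8993 IBU


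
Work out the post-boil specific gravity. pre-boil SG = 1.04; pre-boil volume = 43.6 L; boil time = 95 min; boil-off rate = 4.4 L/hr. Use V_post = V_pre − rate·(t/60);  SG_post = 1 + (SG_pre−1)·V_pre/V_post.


V_post = 43.6 − 4.4·(95/60) = 36.6333
SG_post = 1 + (1.04 − 1)·43.6/36.6333

1.0476


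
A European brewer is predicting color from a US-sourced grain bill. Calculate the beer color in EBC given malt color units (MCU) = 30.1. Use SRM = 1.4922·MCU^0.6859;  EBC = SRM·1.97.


SRM = 1.4922·30.1^0.6859 = 15.4161
EBC = 15.4161·1.97

30.3698 EBC


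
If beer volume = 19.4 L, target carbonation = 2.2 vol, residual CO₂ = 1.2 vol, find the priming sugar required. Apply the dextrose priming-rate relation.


sugar = (target − residual)·4.0·V
sugar = (2.2 − 1.2)·4.0·19.4

77.6000 g


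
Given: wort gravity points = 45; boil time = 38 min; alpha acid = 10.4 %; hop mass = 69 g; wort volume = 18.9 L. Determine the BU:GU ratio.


U = 1.65·0.000125^(GP/1000)·(1−e^(−0.04t))/4.15;  IBU = (α/100)·m·U·1000/V;  BU:GU = IBU/GP
U = 1.65·0.000125^(45/1000)·(1−e^(−0.04·38))/4.15 = 0.2073
IBU = (10.4/100)·69·0.2073·1000/18.9 = 78.7098
BU:GU = 78.7098/45

1.7491


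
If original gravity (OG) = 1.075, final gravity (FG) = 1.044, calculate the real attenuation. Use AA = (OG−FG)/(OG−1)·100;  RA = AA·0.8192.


AA = (1.075 − 1.044)/(1.075 − 1)·100 = 41.3333
RA = 41.3333·0.8192

33.8603 %


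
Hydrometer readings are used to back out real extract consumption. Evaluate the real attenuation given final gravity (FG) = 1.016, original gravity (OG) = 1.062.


AA = (OG−FG)/(OG−1)·100;  RA = AA·0.8192
AA = (1.062 − 1.016)/(1.062 − 1)·100 = 74.1935
RA = 74.1935·0.8192

60.7794 %


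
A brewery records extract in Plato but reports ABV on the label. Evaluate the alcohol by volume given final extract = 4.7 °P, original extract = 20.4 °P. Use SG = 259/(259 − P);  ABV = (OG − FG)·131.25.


OG = 259/(259 − 20.4) = 1.0855
FG = 259/(259 − 4.7) = 1.0185
ABV = (1.0855 − 1.0185)·131.25

8.7959 % ABV


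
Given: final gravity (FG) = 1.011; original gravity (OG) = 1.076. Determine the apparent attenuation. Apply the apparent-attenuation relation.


AA = (OG − FG)/(OG − 1) · 100
AA = (1.076 − 1.011)/(1.076 − 1) · 100

85.5263 %


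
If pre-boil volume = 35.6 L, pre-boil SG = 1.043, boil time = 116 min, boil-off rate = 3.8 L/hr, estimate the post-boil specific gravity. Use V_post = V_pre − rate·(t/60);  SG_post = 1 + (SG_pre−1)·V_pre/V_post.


V_post = 35.6 − 3.8·(116/60) = 28.2533
SG_post = 1 + (1.043 − 1)·35.6/28.2533

1.0542


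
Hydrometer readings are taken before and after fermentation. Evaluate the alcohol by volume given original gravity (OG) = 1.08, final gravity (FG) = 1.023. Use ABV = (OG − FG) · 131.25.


ABV = (1.08 − 1.023) · 131.25

7.4813 % ABV


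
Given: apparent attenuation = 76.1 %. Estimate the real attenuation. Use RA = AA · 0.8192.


RA = 76.1 · 0.8192

62.3411 %


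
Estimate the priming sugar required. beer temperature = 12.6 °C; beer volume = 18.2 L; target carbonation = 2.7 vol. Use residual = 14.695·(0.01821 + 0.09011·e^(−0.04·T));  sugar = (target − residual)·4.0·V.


residual = 14.695·(0.01821 + 0.09011·e^(−0.04·12.6)) = 1.0675
sugar = (2.7 − 1.0675)·4.0·18.2

118.8433 g


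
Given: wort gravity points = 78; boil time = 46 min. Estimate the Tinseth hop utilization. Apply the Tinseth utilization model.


U = 1.65·0.000125^(GP/1000) · (1 − e^(−0.04·t))/4.15
bigness = 1.65·0.000125^(78/1000) = 0.8185
boil_factor = (1 − e^(−0.04·46))/4.15 = 0.2027
U = 0.8185 · 0.2027

0.1659


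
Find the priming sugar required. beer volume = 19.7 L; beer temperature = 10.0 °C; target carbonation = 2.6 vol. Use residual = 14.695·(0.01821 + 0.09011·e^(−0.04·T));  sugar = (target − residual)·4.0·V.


residual = 14.695·(0.01821 + 0.09011·e^(−0.04·10.0)) = 1.1552
sugar = (2.6 − 1.1552)·4.0·19.7

113.8494 g


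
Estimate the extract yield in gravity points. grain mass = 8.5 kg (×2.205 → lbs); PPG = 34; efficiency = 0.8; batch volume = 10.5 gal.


points = lbs × PPG × eff / vol
lbs = 8.5 × 2.205 = 18.7425
points = 18.7425 × 34 × 0.8 / 10.5

48.5520 points


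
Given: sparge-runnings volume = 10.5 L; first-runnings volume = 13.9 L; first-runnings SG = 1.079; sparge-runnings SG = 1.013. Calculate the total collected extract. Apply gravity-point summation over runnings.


total = Σ (SG_i − 1)·1000·V_i
first = (1.079 − 1)·1000·13.9 = 1098.1000
sparge = (1.013 − 1)·1000·10.5 = 136.5000
total = 1098.1000 + 136.5000

1234.6000 gravity·L


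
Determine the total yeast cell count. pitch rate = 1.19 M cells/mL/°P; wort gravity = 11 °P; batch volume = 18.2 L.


cells (billions) = rate · V_L · °P
cells = 1.19 · 18.2 · 11

238.2380 billion cells


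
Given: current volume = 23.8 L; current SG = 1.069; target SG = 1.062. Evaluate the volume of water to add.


V_water = V·((SG_curr − 1)/(SG_target − 1) − 1)
V_water = 23.8·((1.069 − 1)/(1.062 − 1) − 1)

2.6871 L


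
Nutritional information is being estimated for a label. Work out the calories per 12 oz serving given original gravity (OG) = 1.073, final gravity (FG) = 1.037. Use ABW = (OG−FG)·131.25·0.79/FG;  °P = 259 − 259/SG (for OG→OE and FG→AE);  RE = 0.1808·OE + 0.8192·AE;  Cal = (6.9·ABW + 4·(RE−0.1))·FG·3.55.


ABW = (1.073 − 1.037)·131.25·0.79/1.037 = 3.5996
OE = 259 − 259/1.073 = 17.6207 °P
AE = 259 − 259/1.037 = 9.2411 °P
RE = 0.1808·17.6207 + 0.8192·9.2411 = 10.7561 °P
Cal = (6.9·3.5996 + 4·(10.7561−0.1))·1.037·3.55

248.3492 kcal


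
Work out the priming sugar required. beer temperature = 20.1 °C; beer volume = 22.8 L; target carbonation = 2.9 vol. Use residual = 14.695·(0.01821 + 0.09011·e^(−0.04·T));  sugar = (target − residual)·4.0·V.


residual = 14.695·(0.01821 + 0.09011·e^(−0.04·20.1)) = 0.8602
sugar = (2.9 − 0.8602)·4.0·22.8

186.0291 g


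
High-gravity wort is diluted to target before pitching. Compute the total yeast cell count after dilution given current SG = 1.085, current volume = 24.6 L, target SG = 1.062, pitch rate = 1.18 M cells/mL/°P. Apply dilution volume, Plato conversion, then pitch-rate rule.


V_w = V·((SG_c−1)/(SG_t−1)−1);  °P = 259 − 259/SG_t;  cells = rate·(V+V_w)·°P
V_w = 24.6·((1.085−1)/(1.062−1)−1) = 9.1258
V_final = 24.6 + 9.1258 = 33.7258
°P = 259 − 259/1.062 = 15.1205
cells = 1.18·33.7258·15.1205

601.7433 billion cells


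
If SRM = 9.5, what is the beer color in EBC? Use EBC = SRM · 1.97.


EBC = 9.5 · 1.97

18.7150 EBC


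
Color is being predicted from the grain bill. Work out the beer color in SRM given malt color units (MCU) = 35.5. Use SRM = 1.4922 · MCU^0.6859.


SRM = 1.4922 · 35.5^0.6859

17.2635 SRM


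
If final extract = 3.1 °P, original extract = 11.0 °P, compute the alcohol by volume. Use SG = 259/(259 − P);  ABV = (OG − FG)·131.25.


OG = 259/(259 − 11.0) = 1.0444
FG = 259/(259 − 3.1) = 1.0121
ABV = (1.0444 − 1.0121)·131.25

4.2316 % ABV


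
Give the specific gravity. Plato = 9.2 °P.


SG = 259/(259 − P)
SG = 259/(259 − 9.2)

1.0368


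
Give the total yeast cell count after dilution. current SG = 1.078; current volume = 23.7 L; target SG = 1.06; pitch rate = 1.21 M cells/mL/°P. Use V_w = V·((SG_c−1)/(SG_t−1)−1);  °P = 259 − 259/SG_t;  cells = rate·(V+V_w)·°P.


V_w = 23.7·((1.078−1)/(1.06−1)−1) = 7.1100
V_final = 23.7 + 7.1100 = 30.8100
°P = 259 − 259/1.06 = 14.6604
cells = 1.21·30.8100·14.6604

546.5403 billion cells


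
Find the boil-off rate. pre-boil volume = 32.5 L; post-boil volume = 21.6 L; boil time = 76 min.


rate = (V_pre − V_post) / (t_min/60)
rate = (32.5 − 21.6) / (76/60)

8.6053 L/hr


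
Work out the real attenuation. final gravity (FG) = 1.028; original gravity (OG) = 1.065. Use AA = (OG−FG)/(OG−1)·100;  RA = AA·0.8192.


AA = (1.065 − 1.028)/(1.065 − 1)·100 = 56.9231
RA = 56.9231·0.8192

46.6314 %


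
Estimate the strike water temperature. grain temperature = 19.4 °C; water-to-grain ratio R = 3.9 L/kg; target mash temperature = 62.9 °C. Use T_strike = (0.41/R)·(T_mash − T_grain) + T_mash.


T_strike = (0.41/3.9)·(62.9 − 19.4) + 62.9

67.4731 °C


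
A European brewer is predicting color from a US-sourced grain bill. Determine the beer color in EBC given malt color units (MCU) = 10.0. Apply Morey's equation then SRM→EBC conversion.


SRM = 1.4922·MCU^0.6859;  EBC = SRM·1.97
SRM = 1.4922·10.0^0.6859 = 7.2398
EBC = 7.2398·1.97

14.2624 EBC


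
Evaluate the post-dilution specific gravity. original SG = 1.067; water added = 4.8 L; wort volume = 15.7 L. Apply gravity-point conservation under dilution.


SG_new = 1 + (SG_old − 1)·V_old/(V_old + V_water)
pts = (1.067 − 1)·1000·15.7/(15.7 + 4.8) = 51.3122
SG_new = 1 + 51.3122/1000

1.0513


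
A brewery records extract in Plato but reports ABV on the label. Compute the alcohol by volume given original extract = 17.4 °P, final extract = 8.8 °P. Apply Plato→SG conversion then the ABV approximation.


SG = 259/(259 − P);  ABV = (OG − FG)·131.25
OG = 259/(259 − 17.4) = 1.0720
FG = 259/(259 − 8.8) = 1.0352
ABV = (1.0720 − 1.0352)·131.25

4.8363 % ABV


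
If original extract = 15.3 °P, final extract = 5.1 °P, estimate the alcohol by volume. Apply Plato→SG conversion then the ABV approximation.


SG = 259/(259 − P);  ABV = (OG − FG)·131.25
OG = 259/(259 − 15.3) = 1.0628
FG = 259/(259 − 5.1) = 1.0201
ABV = (1.0628 − 1.0201)·131.25

5.6038 % ABV


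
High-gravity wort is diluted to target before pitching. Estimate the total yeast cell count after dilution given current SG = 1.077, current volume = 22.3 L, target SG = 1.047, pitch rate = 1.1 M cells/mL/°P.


V_w = V·((SG_c−1)/(SG_t−1)−1);  °P = 259 − 259/SG_t;  cells = rate·(V+V_w)·°P
V_w = 22.3·((1.077−1)/(1.047−1)−1) = 14.2340
V_final = 22.3 + 14.2340 = 36.5340
°P = 259 − 259/1.047 = 11.6266
cells = 1.1·36.5340·11.6266

467.2414 billion cells


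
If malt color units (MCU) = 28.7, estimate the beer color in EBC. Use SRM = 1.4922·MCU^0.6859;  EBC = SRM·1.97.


SRM = 1.4922·28.7^0.6859 = 14.9207
EBC = 14.9207·1.97

29.3937 EBC


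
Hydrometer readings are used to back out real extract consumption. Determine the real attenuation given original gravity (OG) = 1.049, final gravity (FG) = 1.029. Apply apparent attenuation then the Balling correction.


AA = (OG−FG)/(OG−1)·100;  RA = AA·0.8192
AA = (1.049 − 1.029)/(1.049 − 1)·100 = 40.8163
RA = 40.8163·0.8192

33.4367 %


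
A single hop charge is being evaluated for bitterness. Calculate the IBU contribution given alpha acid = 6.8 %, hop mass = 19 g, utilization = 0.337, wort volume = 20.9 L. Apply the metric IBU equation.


IBU = (α/100)·mass·U·1000 / V
IBU = (6.8/100)·19·0.337·1000 / 20.9

20.8327 IBU


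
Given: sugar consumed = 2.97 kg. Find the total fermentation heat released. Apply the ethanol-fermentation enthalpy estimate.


Q = m_sugar · 590 kJ/kg
Q = 2.97 · 590

1752.3000 kJ


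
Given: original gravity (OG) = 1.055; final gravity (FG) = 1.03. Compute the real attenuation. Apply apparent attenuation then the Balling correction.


AA = (OG−FG)/(OG−1)·100;  RA = AA·0.8192
AA = (1.055 − 1.03)/(1.055 − 1)·100 = 45.4545
RA = 45.4545·0.8192

37.2364 %


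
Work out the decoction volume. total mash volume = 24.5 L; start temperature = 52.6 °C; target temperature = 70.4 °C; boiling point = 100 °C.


V_dec = V_total·(T_target − T_start)/(T_boil − T_start)
V_dec = 24.5·(70.4 − 52.6)/(100 − 52.6)

9.2004 L


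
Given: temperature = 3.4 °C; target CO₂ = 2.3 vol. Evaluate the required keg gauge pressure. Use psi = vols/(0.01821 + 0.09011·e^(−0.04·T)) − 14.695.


psi = 2.3/(0.01821 + 0.09011·e^(−0.04·3.4)) − 14.695

9.0502 psi


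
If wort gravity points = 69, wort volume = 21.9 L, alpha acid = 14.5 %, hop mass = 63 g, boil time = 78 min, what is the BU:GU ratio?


U = 1.65·0.000125^(GP/1000)·(1−e^(−0.04t))/4.15;  IBU = (α/100)·m·U·1000/V;  BU:GU = IBU/GP
U = 1.65·0.000125^(69/1000)·(1−e^(−0.04·78))/4.15 = 0.2044
IBU = (14.5/100)·63·0.2044·1000/21.9 = 85.2655
BU:GU = 85.2655/69

1.2357


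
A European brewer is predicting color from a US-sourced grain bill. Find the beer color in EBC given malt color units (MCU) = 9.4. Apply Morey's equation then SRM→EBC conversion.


SRM = 1.4922·MCU^0.6859;  EBC = SRM·1.97
SRM = 1.4922·9.4^0.6859 = 6.9390
EBC = 6.9390·1.97

13.6698 EBC


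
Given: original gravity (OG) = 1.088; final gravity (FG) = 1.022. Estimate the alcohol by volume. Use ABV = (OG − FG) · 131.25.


ABV = (1.088 − 1.022) · 131.25

8.6625 % ABV


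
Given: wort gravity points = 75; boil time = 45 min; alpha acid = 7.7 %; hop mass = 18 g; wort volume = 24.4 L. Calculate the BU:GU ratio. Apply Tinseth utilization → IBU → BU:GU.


U = 1.65·0.000125^(GP/1000)·(1−e^(−0.04t))/4.15;  IBU = (α/100)·m·U·1000/V;  BU:GU = IBU/GP
U = 1.65·0.000125^(75/1000)·(1−e^(−0.04·45))/4.15 = 0.1691
IBU = (7.7/100)·18·0.1691·1000/24.4 = 9.6075
BU:GU = 9.6075/75

0.1281


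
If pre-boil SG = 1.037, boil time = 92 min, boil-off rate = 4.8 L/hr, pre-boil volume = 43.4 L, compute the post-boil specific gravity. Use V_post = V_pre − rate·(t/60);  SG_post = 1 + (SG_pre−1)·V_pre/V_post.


V_post = 43.4 − 4.8·(92/60) = 36.0400
SG_post = 1 + (1.037 − 1)·43.4/36.0400

1.0446


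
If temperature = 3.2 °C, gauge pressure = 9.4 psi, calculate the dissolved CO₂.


vols = (P + 14.695)·(0.01821 + 0.09011·e^(−0.04·T))
vols = (9.4 + 14.695)·(0.01821 + 0.09011·e^(−0.04·3.2))

2.3491 volumes


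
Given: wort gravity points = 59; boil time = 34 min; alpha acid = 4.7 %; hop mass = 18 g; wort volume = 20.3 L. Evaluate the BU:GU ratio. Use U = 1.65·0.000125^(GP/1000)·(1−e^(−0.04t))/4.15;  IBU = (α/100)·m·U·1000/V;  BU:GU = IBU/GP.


U = 1.65·0.000125^(59/1000)·(1−e^(−0.04·34))/4.15 = 0.1739
IBU = (4.7/100)·18·0.1739·1000/20.3 = 7.2479
BU:GU = 7.2479/59

0.1228


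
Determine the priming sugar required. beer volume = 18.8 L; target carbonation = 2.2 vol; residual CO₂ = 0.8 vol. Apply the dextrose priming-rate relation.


sugar = (target − residual)·4.0·V
sugar = (2.2 − 0.8)·4.0·18.8

105.2800 g


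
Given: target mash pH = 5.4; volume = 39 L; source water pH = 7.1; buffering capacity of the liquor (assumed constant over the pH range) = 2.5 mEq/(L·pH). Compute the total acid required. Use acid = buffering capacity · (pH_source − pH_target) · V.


acid = 2.5 · (7.1 − 5.4) · 39

165.7500 mEq


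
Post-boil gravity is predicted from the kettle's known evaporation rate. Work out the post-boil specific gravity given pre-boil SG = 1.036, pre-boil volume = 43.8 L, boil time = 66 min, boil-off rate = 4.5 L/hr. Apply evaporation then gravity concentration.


V_post = V_pre − rate·(t/60);  SG_post = 1 + (SG_pre−1)·V_pre/V_post
V_post = 43.8 − 4.5·(66/60) = 38.8500
SG_post = 1 + (1.036 − 1)·43.8/38.8500

1.0406


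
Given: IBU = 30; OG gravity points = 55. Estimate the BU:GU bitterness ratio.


BU:GU = IBU / OG_points
BU:GU = 30 / 55

0.5455


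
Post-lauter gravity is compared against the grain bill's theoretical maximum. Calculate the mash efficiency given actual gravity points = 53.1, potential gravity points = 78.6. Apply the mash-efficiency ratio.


efficiency = actual / potential × 100
efficiency = 53.1 / 78.6 × 100

67.5573 %


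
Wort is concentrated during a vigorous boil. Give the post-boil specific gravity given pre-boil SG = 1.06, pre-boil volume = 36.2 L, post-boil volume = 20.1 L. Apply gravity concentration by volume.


SG_post = 1 + (SG_pre − 1)·V_pre/V_post
pts_pre = (1.06 − 1)·1000 = 60.0000
pts_post = 60.0000·36.2/20.1 = 108.0597
SG_post = 1 + 108.0597/1000

1.1081


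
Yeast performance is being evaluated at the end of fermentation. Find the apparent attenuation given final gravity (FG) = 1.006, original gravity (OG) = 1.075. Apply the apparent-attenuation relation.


AA = (OG − FG)/(OG − 1) · 100
AA = (1.075 − 1.006)/(1.075 − 1) · 100

92.0000 %


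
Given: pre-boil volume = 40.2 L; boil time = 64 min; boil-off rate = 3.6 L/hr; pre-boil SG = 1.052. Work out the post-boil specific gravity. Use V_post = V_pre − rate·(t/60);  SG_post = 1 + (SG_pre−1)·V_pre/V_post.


V_post = 40.2 − 3.6·(64/60) = 36.3600
SG_post = 1 + (1.052 − 1)·40.2/36.3600

1.0575


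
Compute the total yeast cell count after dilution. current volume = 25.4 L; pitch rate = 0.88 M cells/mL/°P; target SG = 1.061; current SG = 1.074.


V_w = V·((SG_c−1)/(SG_t−1)−1);  °P = 259 − 259/SG_t;  cells = rate·(V+V_w)·°P
V_w = 25.4·((1.074−1)/(1.061−1)−1) = 5.4131
V_final = 25.4 + 5.4131 = 30.8131
°P = 259 − 259/1.061 = 14.8907
cells = 0.88·30.8131·14.8907

403.7686 billion cells


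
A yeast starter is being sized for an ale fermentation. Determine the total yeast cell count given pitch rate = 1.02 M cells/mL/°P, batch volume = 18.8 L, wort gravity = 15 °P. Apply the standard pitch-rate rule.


cells (billions) = rate · V_L · °P
cells = 1.02 · 18.8 · 15

287.6400 billion cells


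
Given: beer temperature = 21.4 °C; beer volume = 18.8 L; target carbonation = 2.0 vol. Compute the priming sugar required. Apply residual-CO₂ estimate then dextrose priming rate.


residual = 14.695·(0.01821 + 0.09011·e^(−0.04·T));  sugar = (target − residual)·4.0·V
residual = 14.695·(0.01821 + 0.09011·e^(−0.04·21.4)) = 0.8302
sugar = (2.0 − 0.8302)·4.0·18.8

87.9706 g


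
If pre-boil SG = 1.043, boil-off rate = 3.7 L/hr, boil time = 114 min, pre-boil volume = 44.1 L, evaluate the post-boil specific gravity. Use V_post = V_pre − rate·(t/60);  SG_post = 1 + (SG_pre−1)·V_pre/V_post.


V_post = 44.1 − 3.7·(114/60) = 37.0700
SG_post = 1 + (1.043 − 1)·44.1/37.0700

1.0512


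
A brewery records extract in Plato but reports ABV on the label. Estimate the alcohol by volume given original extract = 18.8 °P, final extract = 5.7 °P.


SG = 259/(259 − P);  ABV = (OG − FG)·131.25
OG = 259/(259 − 18.8) = 1.0783
FG = 259/(259 − 5.7) = 1.0225
ABV = (1.0783 − 1.0225)·131.25

7.3192 % ABV


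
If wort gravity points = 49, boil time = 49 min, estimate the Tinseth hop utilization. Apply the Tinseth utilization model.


U = 1.65·0.000125^(GP/1000) · (1 − e^(−0.04·t))/4.15
bigness = 1.65·0.000125^(49/1000) = 1.0623
boil_factor = (1 − e^(−0.04·49))/4.15 = 0.2070
U = 1.0623 · 0.2070

0.2199


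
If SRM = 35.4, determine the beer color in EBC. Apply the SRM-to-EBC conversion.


EBC = SRM · 1.97
EBC = 35.4 · 1.97

69.7380 EBC


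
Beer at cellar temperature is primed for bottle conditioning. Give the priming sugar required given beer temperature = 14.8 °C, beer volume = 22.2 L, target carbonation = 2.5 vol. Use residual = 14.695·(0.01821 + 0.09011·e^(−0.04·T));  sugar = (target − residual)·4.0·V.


residual = 14.695·(0.01821 + 0.09011·e^(−0.04·14.8)) = 1.0002
sugar = (2.5 − 1.0002)·4.0·22.2

133.1866 g


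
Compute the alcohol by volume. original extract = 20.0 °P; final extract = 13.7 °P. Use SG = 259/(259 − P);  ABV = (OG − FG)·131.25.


OG = 259/(259 − 20.0) = 1.0837
FG = 259/(259 − 13.7) = 1.0558
ABV = (1.0837 − 1.0558)·131.25

3.6530 % ABV


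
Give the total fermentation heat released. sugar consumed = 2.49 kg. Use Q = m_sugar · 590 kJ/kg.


Q = 2.49 · 590

1469.1000 kJ


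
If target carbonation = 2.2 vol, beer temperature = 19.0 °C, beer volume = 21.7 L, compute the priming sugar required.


residual = 14.695·(0.01821 + 0.09011·e^(−0.04·T));  sugar = (target − residual)·4.0·V
residual = 14.695·(0.01821 + 0.09011·e^(−0.04·19.0)) = 0.8869
sugar = (2.2 − 0.8869)·4.0·21.7

113.9802 g


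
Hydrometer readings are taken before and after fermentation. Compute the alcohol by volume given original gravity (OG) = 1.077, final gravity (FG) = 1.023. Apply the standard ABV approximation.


ABV = (OG − FG) · 131.25
ABV = (1.077 − 1.023) · 131.25

7.0875 % ABV


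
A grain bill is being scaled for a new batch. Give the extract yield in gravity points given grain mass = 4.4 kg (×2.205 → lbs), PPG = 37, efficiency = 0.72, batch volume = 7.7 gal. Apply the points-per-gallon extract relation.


points = lbs × PPG × eff / vol
lbs = 4.4 × 2.205 = 9.7020
points = 9.7020 × 37 × 0.72 / 7.7

33.5664 points


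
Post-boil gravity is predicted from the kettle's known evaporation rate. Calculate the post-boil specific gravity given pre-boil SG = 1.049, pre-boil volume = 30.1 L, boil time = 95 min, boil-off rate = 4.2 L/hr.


V_post = V_pre − rate·(t/60);  SG_post = 1 + (SG_pre−1)·V_pre/V_post
V_post = 30.1 − 4.2·(95/60) = 23.4500
SG_post = 1 + (1.049 − 1)·30.1/23.4500

1.0629


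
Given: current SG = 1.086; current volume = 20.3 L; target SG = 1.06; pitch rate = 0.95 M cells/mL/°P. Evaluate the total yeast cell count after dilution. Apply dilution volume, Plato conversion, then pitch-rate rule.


V_w = V·((SG_c−1)/(SG_t−1)−1);  °P = 259 − 259/SG_t;  cells = rate·(V+V_w)·°P
V_w = 20.3·((1.086−1)/(1.06−1)−1) = 8.7967
V_final = 20.3 + 8.7967 = 29.0967
°P = 259 − 259/1.06 = 14.6604
cells = 0.95·29.0967·14.6604

405.2397 billion cells


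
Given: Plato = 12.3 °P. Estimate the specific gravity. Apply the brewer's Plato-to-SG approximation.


SG = 259/(259 − P)
SG = 259/(259 − 12.3)

1.0499


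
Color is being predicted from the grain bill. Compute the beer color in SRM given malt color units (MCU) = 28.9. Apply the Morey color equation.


SRM = 1.4922 · MCU^0.6859
SRM = 1.4922 · 28.9^0.6859

14.9919 SRM


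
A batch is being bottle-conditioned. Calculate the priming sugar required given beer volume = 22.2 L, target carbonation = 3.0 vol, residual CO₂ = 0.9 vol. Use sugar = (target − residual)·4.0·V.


sugar = (3.0 − 0.9)·4.0·22.2

186.4800 g


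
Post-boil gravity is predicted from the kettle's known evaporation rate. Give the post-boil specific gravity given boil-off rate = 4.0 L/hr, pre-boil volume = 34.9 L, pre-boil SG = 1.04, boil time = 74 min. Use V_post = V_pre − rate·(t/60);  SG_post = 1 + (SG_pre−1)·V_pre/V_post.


V_post = 34.9 − 4.0·(74/60) = 29.9667
SG_post = 1 + (1.04 − 1)·34.9/29.9667

1.0466


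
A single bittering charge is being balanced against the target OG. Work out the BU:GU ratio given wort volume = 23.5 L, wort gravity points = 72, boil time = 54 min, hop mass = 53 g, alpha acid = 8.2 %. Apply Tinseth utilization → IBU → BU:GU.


U = 1.65·0.000125^(GP/1000)·(1−e^(−0.04t))/4.15;  IBU = (α/100)·m·U·1000/V;  BU:GU = IBU/GP
U = 1.65·0.000125^(72/1000)·(1−e^(−0.04·54))/4.15 = 0.1842
IBU = (8.2/100)·53·0.1842·1000/23.5 = 34.0580
BU:GU = 34.0580/72

0.4730


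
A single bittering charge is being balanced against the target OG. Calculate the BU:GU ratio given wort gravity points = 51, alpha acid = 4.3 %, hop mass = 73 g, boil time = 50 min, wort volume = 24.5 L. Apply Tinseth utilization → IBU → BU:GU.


U = 1.65·0.000125^(GP/1000)·(1−e^(−0.04t))/4.15;  IBU = (α/100)·m·U·1000/V;  BU:GU = IBU/GP
U = 1.65·0.000125^(51/1000)·(1−e^(−0.04·50))/4.15 = 0.2174
IBU = (4.3/100)·73·0.2174·1000/24.5 = 27.8517
BU:GU = 27.8517/51

0.5461


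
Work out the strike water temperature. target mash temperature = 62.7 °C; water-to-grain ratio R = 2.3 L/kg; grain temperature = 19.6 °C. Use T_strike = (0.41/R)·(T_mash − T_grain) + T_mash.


T_strike = (0.41/2.3)·(62.7 − 19.6) + 62.7

70.3830 °C


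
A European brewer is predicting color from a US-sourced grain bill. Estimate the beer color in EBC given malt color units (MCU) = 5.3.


SRM = 1.4922·MCU^0.6859;  EBC = SRM·1.97
SRM = 1.4922·5.3^0.6859 = 4.6839
EBC = 4.6839·1.97

9.2273 EBC


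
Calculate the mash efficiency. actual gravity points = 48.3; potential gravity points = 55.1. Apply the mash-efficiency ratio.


efficiency = actual / potential × 100
efficiency = 48.3 / 55.1 × 100

87.6588 %


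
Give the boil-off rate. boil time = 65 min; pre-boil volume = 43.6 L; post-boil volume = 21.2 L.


rate = (V_pre − V_post) / (t_min/60)
rate = (43.6 − 21.2) / (65/60)

20.6769 L/hr


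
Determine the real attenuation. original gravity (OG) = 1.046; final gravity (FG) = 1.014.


AA = (OG−FG)/(OG−1)·100;  RA = AA·0.8192
AA = (1.046 − 1.014)/(1.046 − 1)·100 = 69.5652
RA = 69.5652·0.8192

56.9878 %


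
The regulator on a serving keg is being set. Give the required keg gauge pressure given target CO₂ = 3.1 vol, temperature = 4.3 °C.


psi = vols/(0.01821 + 0.09011·e^(−0.04·T)) − 14.695
psi = 3.1/(0.01821 + 0.09011·e^(−0.04·4.3)) − 14.695

18.2554 psi


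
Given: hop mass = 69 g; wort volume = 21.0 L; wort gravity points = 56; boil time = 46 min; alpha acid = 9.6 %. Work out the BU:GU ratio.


U = 1.65·0.000125^(GP/1000)·(1−e^(−0.04t))/4.15;  IBU = (α/100)·m·U·1000/V;  BU:GU = IBU/GP
U = 1.65·0.000125^(56/1000)·(1−e^(−0.04·46))/4.15 = 0.2022
IBU = (9.6/100)·69·0.2022·1000/21.0 = 63.7755
BU:GU = 63.7755/56

1.1388


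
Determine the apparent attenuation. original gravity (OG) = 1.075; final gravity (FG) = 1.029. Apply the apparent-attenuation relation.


AA = (OG − FG)/(OG − 1) · 100
AA = (1.075 − 1.029)/(1.075 − 1) · 100

61.3333 %


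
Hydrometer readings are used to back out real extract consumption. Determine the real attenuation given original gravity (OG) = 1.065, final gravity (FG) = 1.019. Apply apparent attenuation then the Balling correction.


AA = (OG−FG)/(OG−1)·100;  RA = AA·0.8192
AA = (1.065 − 1.019)/(1.065 − 1)·100 = 70.7692
RA = 70.7692·0.8192

57.9742 %


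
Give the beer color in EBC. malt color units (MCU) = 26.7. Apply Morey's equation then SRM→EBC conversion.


SRM = 1.4922·MCU^0.6859;  EBC = SRM·1.97
SRM = 1.4922·26.7^0.6859 = 14.1994
EBC = 14.1994·1.97

27.9729 EBC


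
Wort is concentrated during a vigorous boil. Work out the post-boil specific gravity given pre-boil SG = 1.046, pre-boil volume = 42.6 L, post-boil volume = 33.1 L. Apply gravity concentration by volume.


SG_post = 1 + (SG_pre − 1)·V_pre/V_post
pts_pre = (1.046 − 1)·1000 = 46.0000
pts_post = 46.0000·42.6/33.1 = 59.2024
SG_post = 1 + 59.2024/1000

1.0592


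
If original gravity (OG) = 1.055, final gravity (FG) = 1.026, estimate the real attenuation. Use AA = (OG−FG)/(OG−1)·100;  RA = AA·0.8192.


AA = (1.055 − 1.026)/(1.055 − 1)·100 = 52.7273
RA = 52.7273·0.8192

43.1942 %


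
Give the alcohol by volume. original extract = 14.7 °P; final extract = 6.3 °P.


SG = 259/(259 − P);  ABV = (OG − FG)·131.25
OG = 259/(259 − 14.7) = 1.0602
FG = 259/(259 − 6.3) = 1.0249
ABV = (1.0602 − 1.0249)·131.25

4.6254 % ABV


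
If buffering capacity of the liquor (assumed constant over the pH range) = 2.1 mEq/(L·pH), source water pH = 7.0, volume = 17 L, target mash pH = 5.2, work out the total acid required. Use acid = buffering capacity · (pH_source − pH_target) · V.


acid = 2.1 · (7.0 − 5.2) · 17

64.2600 mEq


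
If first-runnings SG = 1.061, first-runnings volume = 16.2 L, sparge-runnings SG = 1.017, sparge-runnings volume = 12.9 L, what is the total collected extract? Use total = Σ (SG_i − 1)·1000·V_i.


first = (1.061 − 1)·1000·16.2 = 988.2000
sparge = (1.017 − 1)·1000·12.9 = 219.3000
total = 988.2000 + 219.3000

1207.5000 gravity·L


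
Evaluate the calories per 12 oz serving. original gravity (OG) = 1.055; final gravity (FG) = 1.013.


ABW = (OG−FG)·131.25·0.79/FG;  °P = 259 − 259/SG (for OG→OE and FG→AE);  RE = 0.1808·OE + 0.8192·AE;  Cal = (6.9·ABW + 4·(RE−0.1))·FG·3.55
ABW = (1.055 − 1.013)·131.25·0.79/1.013 = 4.2990
OE = 259 − 259/1.055 = 13.5024 °P
AE = 259 − 259/1.013 = 3.3238 °P
RE = 0.1808·13.5024 + 0.8192·3.3238 = 5.1641 °P
Cal = (6.9·4.2990 + 4·(5.1641−0.1))·1.013·3.55

179.5174 kcal
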